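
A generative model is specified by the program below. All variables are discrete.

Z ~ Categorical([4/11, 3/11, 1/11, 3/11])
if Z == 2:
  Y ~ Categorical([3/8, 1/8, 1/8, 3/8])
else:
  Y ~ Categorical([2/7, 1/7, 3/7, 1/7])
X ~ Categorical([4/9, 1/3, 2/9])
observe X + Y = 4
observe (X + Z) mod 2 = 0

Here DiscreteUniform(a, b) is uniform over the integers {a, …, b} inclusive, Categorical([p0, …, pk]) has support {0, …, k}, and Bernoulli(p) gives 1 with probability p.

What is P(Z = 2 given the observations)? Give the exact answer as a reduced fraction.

P(Z = 2 | obs) = 1/25

Enumerate traces; 4 have nonzero weight after conditioning:
  (Z=0, Y=2, X=2) weight 8/231
  (Z=1, Y=3, X=1) weight 1/77
  (Z=2, Y=2, X=2) weight 1/396
  (Z=3, Y=3, X=1) weight 1/77
Group by Z:
  weight(Z=0) = 8/231
  weight(Z=1) = 1/77
  weight(Z=2) = 1/396
  weight(Z=3) = 1/77
Total weight = 8/231 + 1/77 + 1/396 + 1/77 = 25/396
P(Z=0 | obs) = 8/231 / 25/396 = 96/175
P(Z=1 | obs) = 1/77 / 25/396 = 36/175
P(Z=2 | obs) = 1/396 / 25/396 = 1/25
P(Z=3 | obs) = 1/77 / 25/396 = 36/175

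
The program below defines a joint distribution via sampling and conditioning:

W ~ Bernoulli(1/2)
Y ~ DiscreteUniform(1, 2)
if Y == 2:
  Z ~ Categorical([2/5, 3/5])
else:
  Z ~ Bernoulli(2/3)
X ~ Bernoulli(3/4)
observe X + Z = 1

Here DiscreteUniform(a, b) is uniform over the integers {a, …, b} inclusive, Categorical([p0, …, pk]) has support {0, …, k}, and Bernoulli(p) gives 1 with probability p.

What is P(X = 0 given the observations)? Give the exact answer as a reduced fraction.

P(X = 0 | obs) = 19/52

Enumerate traces; 8 have nonzero weight after conditioning:
  (W=0, Y=1, Z=0, X=1) weight 1/16
  (W=0, Y=1, Z=1, X=0) weight 1/24
  (W=0, Y=2, Z=0, X=1) weight 3/40
  (W=0, Y=2, Z=1, X=0) weight 3/80
  (W=1, Y=1, Z=0, X=1) weight 1/16
  (W=1, Y=1, Z=1, X=0) weight 1/24
  (W=1, Y=2, Z=0, X=1) weight 3/40
  (W=1, Y=2, Z=1, X=0) weight 3/80
Group by X:
  weight(X=0) = 19/120
  weight(X=1) = 11/40
Total weight = 19/120 + 11/40 = 13/30
P(X=0 | obs) = 19/120 / 13/30 = 19/52
P(X=1 | obs) = 11/40 / 13/30 = 33/52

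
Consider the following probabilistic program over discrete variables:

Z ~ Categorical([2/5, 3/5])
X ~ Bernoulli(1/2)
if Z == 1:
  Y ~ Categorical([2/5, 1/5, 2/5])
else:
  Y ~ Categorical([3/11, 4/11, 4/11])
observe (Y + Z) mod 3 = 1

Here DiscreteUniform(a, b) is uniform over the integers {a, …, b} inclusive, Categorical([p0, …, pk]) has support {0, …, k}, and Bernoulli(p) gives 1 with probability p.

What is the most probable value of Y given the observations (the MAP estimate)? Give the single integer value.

Enumerate traces; 4 have nonzero weight after conditioning:
  (Z=0, X=0, Y=1) weight 4/55
  (Z=0, X=1, Y=1) weight 4/55
  (Z=1, X=0, Y=0) weight 3/25
  (Z=1, X=1, Y=0) weight 3/25
Group by Y:
  weight(Y=0) = 6/25
  weight(Y=1) = 8/55
Total weight = 6/25 + 8/55 = 106/275
P(Y=0 | obs) = 6/25 / 106/275 = 33/53
P(Y=1 | obs) = 8/55 / 106/275 = 20/53
argmax = 0

argmax_v P(Y = v | obs) = 0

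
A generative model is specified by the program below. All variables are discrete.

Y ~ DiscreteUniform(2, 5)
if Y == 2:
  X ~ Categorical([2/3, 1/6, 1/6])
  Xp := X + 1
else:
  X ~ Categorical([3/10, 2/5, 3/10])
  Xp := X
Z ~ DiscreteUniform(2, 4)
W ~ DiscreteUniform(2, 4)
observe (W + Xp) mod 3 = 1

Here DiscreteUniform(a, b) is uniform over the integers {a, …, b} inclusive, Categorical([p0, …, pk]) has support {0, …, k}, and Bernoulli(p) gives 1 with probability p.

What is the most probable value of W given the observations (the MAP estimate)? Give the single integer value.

argmax_v P(W = v | obs) = 3

Enumerate traces; 36 have nonzero weight after conditioning:
  (Y=2, X=0, Z=2, W=3) weight 1/54
  (Y=2, X=0, Z=3, W=3) weight 1/54
  (Y=2, X=0, Z=4, W=3) weight 1/54
  (Y=2, X=1, Z=2, W=2) weight 1/216
  (Y=2, X=1, Z=3, W=2) weight 1/216
  (Y=2, X=1, Z=4, W=2) weight 1/216
  (Y=2, X=2, Z=2, W=4) weight 1/216
  (Y=2, X=2, Z=3, W=4) weight 1/216
  … 28 more
Group by W:
  weight(W=2) = 4/45
  weight(W=3) = 7/45
  weight(W=4) = 4/45
Total weight = 4/45 + 7/45 + 4/45 = 1/3
P(W=2 | obs) = 4/45 / 1/3 = 4/15
P(W=3 | obs) = 7/45 / 1/3 = 7/15
P(W=4 | obs) = 4/45 / 1/3 = 4/15
argmax = 3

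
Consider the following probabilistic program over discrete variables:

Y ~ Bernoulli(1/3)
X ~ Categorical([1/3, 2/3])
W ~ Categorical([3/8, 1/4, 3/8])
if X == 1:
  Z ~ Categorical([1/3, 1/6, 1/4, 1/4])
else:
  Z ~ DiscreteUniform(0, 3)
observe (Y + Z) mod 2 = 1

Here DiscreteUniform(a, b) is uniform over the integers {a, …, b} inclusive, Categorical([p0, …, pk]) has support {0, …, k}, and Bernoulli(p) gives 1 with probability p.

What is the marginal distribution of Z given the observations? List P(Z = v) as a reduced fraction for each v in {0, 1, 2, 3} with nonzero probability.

Enumerate traces; 24 have nonzero weight after conditioning:
  (Y=0, X=0, W=0, Z=1) weight 1/48
  (Y=0, X=0, W=0, Z=3) weight 1/48
  (Y=0, X=0, W=1, Z=1) weight 1/72
  (Y=0, X=0, W=1, Z=3) weight 1/72
  (Y=0, X=0, W=2, Z=1) weight 1/48
  (Y=0, X=0, W=2, Z=3) weight 1/48
  (Y=0, X=1, W=0, Z=1) weight 1/36
  (Y=0, X=1, W=0, Z=3) weight 1/24
  (Y=1, X=0, W=0, Z=0) weight 1/96
  (Y=1, X=0, W=0, Z=2) weight 1/96
  … 14 more
Group by Z:
  weight(Z=0) = 11/108
  weight(Z=1) = 7/54
  weight(Z=2) = 1/12
  weight(Z=3) = 1/6
Total weight = 11/108 + 7/54 + 1/12 + 1/6 = 13/27
P(Z=0 | obs) = 11/108 / 13/27 = 11/52
P(Z=1 | obs) = 7/54 / 13/27 = 7/26
P(Z=2 | obs) = 1/12 / 13/27 = 9/52
P(Z=3 | obs) = 1/6 / 13/27 = 9/26

P(Z=0) = 11/52, P(Z=1) = 7/26, P(Z=2) = 9/52, P(Z=3) = 9/26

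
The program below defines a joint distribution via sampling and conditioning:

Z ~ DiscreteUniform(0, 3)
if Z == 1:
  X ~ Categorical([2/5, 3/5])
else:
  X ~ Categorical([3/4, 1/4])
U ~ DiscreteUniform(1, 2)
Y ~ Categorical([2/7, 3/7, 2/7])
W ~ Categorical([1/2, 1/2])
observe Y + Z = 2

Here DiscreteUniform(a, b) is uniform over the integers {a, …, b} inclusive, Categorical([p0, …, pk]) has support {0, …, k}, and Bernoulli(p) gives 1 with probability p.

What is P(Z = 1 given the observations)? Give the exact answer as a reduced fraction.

P(Z = 1 | obs) = 3/7

Enumerate traces; 24 have nonzero weight after conditioning:
  (Z=0, X=0, U=1, Y=2, W=0) weight 3/224
  (Z=0, X=0, U=1, Y=2, W=1) weight 3/224
  (Z=0, X=0, U=2, Y=2, W=0) weight 3/224
  (Z=0, X=0, U=2, Y=2, W=1) weight 3/224
  (Z=0, X=1, U=1, Y=2, W=0) weight 1/224
  (Z=0, X=1, U=1, Y=2, W=1) weight 1/224
  (Z=0, X=1, U=2, Y=2, W=0) weight 1/224
  (Z=0, X=1, U=2, Y=2, W=1) weight 1/224
  (Z=1, X=0, U=1, Y=1, W=0) weight 3/280
  (Z=2, X=0, U=1, Y=0, W=0) weight 3/224
  … 14 more
Group by Z:
  weight(Z=0) = 1/14
  weight(Z=1) = 3/28
  weight(Z=2) = 1/14
Total weight = 1/14 + 3/28 + 1/14 = 1/4
P(Z=0 | obs) = 1/14 / 1/4 = 2/7
P(Z=1 | obs) = 3/28 / 1/4 = 3/7
P(Z=2 | obs) = 1/14 / 1/4 = 2/7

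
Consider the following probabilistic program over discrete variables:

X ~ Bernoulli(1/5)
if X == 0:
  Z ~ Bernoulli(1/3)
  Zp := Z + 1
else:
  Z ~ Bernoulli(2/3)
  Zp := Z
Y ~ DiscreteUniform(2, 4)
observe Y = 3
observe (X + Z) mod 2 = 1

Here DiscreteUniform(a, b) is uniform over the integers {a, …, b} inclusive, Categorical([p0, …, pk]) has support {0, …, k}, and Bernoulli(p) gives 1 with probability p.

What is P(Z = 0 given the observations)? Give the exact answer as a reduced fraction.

P(Z = 0 | obs) = 1/5

Enumerate traces; 2 have nonzero weight after conditioning:
  (X=0, Z=1, Y=3) weight 4/45
  (X=1, Z=0, Y=3) weight 1/45
Group by Z:
  weight(Z=0) = 1/45
  weight(Z=1) = 4/45
Total weight = 1/45 + 4/45 = 1/9
P(Z=0 | obs) = 1/45 / 1/9 = 1/5
P(Z=1 | obs) = 4/45 / 1/9 = 4/5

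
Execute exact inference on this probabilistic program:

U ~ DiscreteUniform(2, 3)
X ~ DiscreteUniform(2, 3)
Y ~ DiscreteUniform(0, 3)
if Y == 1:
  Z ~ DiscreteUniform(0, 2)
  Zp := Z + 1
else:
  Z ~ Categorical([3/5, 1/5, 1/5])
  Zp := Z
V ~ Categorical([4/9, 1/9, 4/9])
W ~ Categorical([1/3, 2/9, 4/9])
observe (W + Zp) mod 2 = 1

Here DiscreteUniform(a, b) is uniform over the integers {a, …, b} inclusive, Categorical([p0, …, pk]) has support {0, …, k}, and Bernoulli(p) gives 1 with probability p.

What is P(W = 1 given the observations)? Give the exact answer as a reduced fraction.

Enumerate traces; 204 have nonzero weight after conditioning:
  (U=2, X=2, Y=0, Z=0, V=0, W=1) weight 1/270
  (U=2, X=2, Y=0, Z=0, V=1, W=1) weight 1/1080
  (U=2, X=2, Y=0, Z=0, V=2, W=1) weight 1/270
  (U=2, X=2, Y=0, Z=1, V=0, W=0) weight 1/540
  (U=2, X=2, Y=0, Z=1, V=0, W=2) weight 1/405
  (U=2, X=2, Y=0, Z=1, V=1, W=0) weight 1/2160
  (U=2, X=2, Y=0, Z=1, V=1, W=2) weight 1/1620
  (U=2, X=2, Y=0, Z=1, V=2, W=0) weight 1/540
  … 196 more
Group by W:
  weight(W=0) = 19/180
  weight(W=1) = 41/270
  weight(W=2) = 19/135
Total weight = 19/180 + 41/270 + 19/135 = 43/108
P(W=0 | obs) = 19/180 / 43/108 = 57/215
P(W=1 | obs) = 41/270 / 43/108 = 82/215
P(W=2 | obs) = 19/135 / 43/108 = 76/215

P(W = 1 | obs) = 82/215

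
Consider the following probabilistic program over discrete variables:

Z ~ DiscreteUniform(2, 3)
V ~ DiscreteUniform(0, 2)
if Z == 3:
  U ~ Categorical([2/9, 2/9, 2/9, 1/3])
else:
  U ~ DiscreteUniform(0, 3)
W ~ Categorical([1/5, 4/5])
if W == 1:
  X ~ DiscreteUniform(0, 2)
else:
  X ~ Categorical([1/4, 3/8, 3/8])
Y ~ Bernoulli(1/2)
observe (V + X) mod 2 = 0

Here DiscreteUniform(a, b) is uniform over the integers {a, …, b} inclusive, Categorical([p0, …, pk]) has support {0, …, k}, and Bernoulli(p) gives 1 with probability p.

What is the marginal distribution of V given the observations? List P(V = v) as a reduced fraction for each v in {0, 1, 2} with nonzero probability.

Enumerate traces; 160 have nonzero weight after conditioning:
  (Z=2, V=0, U=0, W=0, X=0, Y=0) weight 1/960
  (Z=2, V=0, U=0, W=0, X=0, Y=1) weight 1/960
  (Z=2, V=0, U=0, W=0, X=2, Y=0) weight 1/640
  (Z=2, V=0, U=0, W=0, X=2, Y=1) weight 1/640
  (Z=2, V=0, U=0, W=1, X=0, Y=0) weight 1/180
  (Z=2, V=0, U=0, W=1, X=0, Y=1) weight 1/180
  (Z=2, V=0, U=0, W=1, X=2, Y=0) weight 1/180
  (Z=2, V=0, U=0, W=1, X=2, Y=1) weight 1/180
  (Z=2, V=1, U=0, W=0, X=1, Y=0) weight 1/640
  (Z=2, V=2, U=0, W=0, X=0, Y=0) weight 1/960
  … 150 more
Group by V:
  weight(V=0) = 79/360
  weight(V=1) = 41/360
  weight(V=2) = 79/360
Total weight = 79/360 + 41/360 + 79/360 = 199/360
P(V=0 | obs) = 79/360 / 199/360 = 79/199
P(V=1 | obs) = 41/360 / 199/360 = 41/199
P(V=2 | obs) = 79/360 / 199/360 = 79/199

P(V=0) = 79/199, P(V=1) = 41/199, P(V=2) = 79/199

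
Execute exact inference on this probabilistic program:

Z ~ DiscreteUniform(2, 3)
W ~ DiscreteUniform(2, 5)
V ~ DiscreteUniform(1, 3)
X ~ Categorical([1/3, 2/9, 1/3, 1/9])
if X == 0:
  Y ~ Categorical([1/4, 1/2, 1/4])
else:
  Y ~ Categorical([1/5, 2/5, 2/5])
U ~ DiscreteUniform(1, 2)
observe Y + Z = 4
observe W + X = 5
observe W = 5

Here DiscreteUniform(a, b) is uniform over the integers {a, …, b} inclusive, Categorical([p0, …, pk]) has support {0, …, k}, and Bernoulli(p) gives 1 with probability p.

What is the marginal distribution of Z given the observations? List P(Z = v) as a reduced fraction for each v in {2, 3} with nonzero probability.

Enumerate traces; 12 have nonzero weight after conditioning:
  (Z=2, W=5, V=1, X=0, Y=2, U=1) weight 1/576
  (Z=2, W=5, V=1, X=0, Y=2, U=2) weight 1/576
  (Z=2, W=5, V=2, X=0, Y=2, U=1) weight 1/576
  (Z=2, W=5, V=2, X=0, Y=2, U=2) weight 1/576
  (Z=2, W=5, V=3, X=0, Y=2, U=1) weight 1/576
  (Z=2, W=5, V=3, X=0, Y=2, U=2) weight 1/576
  (Z=3, W=5, V=1, X=0, Y=1, U=1) weight 1/288
  (Z=3, W=5, V=1, X=0, Y=1, U=2) weight 1/288
  … 4 more
Group by Z:
  weight(Z=2) = 1/96
  weight(Z=3) = 1/48
Total weight = 1/96 + 1/48 = 1/32
P(Z=2 | obs) = 1/96 / 1/32 = 1/3
P(Z=3 | obs) = 1/48 / 1/32 = 2/3

P(Z=2) = 1/3, P(Z=3) = 2/3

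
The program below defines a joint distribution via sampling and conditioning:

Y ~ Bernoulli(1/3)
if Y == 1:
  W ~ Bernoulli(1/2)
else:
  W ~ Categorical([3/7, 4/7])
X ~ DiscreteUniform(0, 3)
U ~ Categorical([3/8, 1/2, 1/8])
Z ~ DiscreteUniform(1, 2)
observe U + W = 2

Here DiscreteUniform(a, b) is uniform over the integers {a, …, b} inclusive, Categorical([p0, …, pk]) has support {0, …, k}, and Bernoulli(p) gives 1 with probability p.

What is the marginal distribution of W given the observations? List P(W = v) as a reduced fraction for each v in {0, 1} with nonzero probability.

Enumerate traces; 32 have nonzero weight after conditioning:
  (Y=0, W=0, X=0, U=2, Z=1) weight 1/224
  (Y=0, W=0, X=0, U=2, Z=2) weight 1/224
  (Y=0, W=0, X=1, U=2, Z=1) weight 1/224
  (Y=0, W=0, X=1, U=2, Z=2) weight 1/224
  (Y=0, W=0, X=2, U=2, Z=1) weight 1/224
  (Y=0, W=0, X=2, U=2, Z=2) weight 1/224
  (Y=0, W=0, X=3, U=2, Z=1) weight 1/224
  (Y=0, W=0, X=3, U=2, Z=2) weight 1/224
  (Y=0, W=1, X=0, U=1, Z=1) weight 1/42
  … 23 more
Group by W:
  weight(W=0) = 19/336
  weight(W=1) = 23/84
Total weight = 19/336 + 23/84 = 37/112
P(W=0 | obs) = 19/336 / 37/112 = 19/111
P(W=1 | obs) = 23/84 / 37/112 = 92/111

P(W=0) = 19/111, P(W=1) = 92/111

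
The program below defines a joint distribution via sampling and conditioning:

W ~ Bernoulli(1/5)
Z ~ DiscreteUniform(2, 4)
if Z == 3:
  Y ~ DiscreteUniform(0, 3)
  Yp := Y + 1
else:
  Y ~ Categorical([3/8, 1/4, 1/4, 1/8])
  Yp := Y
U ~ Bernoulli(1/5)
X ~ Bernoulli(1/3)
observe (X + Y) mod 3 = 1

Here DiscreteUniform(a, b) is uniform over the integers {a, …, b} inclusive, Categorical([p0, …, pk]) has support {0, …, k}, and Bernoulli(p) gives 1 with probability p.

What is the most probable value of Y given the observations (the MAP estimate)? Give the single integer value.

argmax_v P(Y = v | obs) = 1

Enumerate traces; 36 have nonzero weight after conditioning:
  (W=0, Z=2, Y=0, U=0, X=1) weight 2/75
  (W=0, Z=2, Y=0, U=1, X=1) weight 1/150
  (W=0, Z=2, Y=1, U=0, X=0) weight 8/225
  (W=0, Z=2, Y=1, U=1, X=0) weight 2/225
  (W=0, Z=2, Y=3, U=0, X=1) weight 2/225
  (W=0, Z=2, Y=3, U=1, X=1) weight 1/450
  (W=0, Z=3, Y=0, U=0, X=1) weight 4/225
  (W=0, Z=3, Y=0, U=1, X=1) weight 1/225
  … 28 more
Group by Y:
  weight(Y=0) = 1/9
  weight(Y=1) = 1/6
  weight(Y=3) = 1/18
Total weight = 1/9 + 1/6 + 1/18 = 1/3
P(Y=0 | obs) = 1/9 / 1/3 = 1/3
P(Y=1 | obs) = 1/6 / 1/3 = 1/2
P(Y=3 | obs) = 1/18 / 1/3 = 1/6
argmax = 1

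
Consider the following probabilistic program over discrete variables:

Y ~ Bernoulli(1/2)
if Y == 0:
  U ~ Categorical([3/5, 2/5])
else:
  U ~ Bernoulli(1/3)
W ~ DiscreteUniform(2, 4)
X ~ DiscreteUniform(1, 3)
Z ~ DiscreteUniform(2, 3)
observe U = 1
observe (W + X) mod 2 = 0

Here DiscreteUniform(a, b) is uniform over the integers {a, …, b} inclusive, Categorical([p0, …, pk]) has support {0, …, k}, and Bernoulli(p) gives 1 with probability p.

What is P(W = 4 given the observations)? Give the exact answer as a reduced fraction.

Enumerate traces; 16 have nonzero weight after conditioning:
  (Y=0, U=1, W=2, X=2, Z=2) weight 1/90
  (Y=0, U=1, W=2, X=2, Z=3) weight 1/90
  (Y=0, U=1, W=3, X=1, Z=2) weight 1/90
  (Y=0, U=1, W=3, X=1, Z=3) weight 1/90
  (Y=0, U=1, W=3, X=3, Z=2) weight 1/90
  (Y=0, U=1, W=3, X=3, Z=3) weight 1/90
  (Y=0, U=1, W=4, X=2, Z=2) weight 1/90
  (Y=0, U=1, W=4, X=2, Z=3) weight 1/90
  … 8 more
Group by W:
  weight(W=2) = 11/270
  weight(W=3) = 11/135
  weight(W=4) = 11/270
Total weight = 11/270 + 11/135 + 11/270 = 22/135
P(W=2 | obs) = 11/270 / 22/135 = 1/4
P(W=3 | obs) = 11/135 / 22/135 = 1/2
P(W=4 | obs) = 11/270 / 22/135 = 1/4

P(W = 4 | obs) = 1/4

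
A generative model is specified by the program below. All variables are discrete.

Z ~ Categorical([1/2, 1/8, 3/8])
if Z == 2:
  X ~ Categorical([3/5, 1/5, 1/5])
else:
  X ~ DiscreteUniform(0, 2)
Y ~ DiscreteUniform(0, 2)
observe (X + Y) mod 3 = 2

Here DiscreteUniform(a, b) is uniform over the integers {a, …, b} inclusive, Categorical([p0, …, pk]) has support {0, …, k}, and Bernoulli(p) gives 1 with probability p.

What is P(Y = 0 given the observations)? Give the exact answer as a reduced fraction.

Enumerate traces; 9 have nonzero weight after conditioning:
  (Z=0, X=0, Y=2) weight 1/18
  (Z=0, X=1, Y=1) weight 1/18
  (Z=0, X=2, Y=0) weight 1/18
  (Z=1, X=0, Y=2) weight 1/72
  (Z=1, X=1, Y=1) weight 1/72
  (Z=1, X=2, Y=0) weight 1/72
  (Z=2, X=0, Y=2) weight 3/40
  (Z=2, X=1, Y=1) weight 1/40
  … 1 more
Group by Y:
  weight(Y=0) = 17/180
  weight(Y=1) = 17/180
  weight(Y=2) = 13/90
Total weight = 17/180 + 17/180 + 13/90 = 1/3
P(Y=0 | obs) = 17/180 / 1/3 = 17/60
P(Y=1 | obs) = 17/180 / 1/3 = 17/60
P(Y=2 | obs) = 13/90 / 1/3 = 13/30

P(Y = 0 | obs) = 17/60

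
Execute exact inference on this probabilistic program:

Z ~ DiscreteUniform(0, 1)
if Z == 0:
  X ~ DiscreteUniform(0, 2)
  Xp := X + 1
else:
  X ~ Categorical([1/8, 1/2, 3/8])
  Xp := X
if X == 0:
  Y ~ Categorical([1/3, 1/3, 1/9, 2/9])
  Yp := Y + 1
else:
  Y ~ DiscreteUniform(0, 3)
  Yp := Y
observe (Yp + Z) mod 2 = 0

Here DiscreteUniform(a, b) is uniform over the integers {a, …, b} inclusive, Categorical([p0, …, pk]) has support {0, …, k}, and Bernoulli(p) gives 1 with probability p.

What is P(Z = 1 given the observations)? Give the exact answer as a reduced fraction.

P(Z = 1 | obs) = 213/437

Enumerate traces; 12 have nonzero weight after conditioning:
  (Z=0, X=0, Y=1) weight 1/18
  (Z=0, X=0, Y=3) weight 1/27
  (Z=0, X=1, Y=0) weight 1/24
  (Z=0, X=1, Y=2) weight 1/24
  (Z=0, X=2, Y=0) weight 1/24
  (Z=0, X=2, Y=2) weight 1/24
  (Z=1, X=0, Y=0) weight 1/48
  (Z=1, X=0, Y=2) weight 1/144
  … 4 more
Group by Z:
  weight(Z=0) = 7/27
  weight(Z=1) = 71/288
Total weight = 7/27 + 71/288 = 437/864
P(Z=0 | obs) = 7/27 / 437/864 = 224/437
P(Z=1 | obs) = 71/288 / 437/864 = 213/437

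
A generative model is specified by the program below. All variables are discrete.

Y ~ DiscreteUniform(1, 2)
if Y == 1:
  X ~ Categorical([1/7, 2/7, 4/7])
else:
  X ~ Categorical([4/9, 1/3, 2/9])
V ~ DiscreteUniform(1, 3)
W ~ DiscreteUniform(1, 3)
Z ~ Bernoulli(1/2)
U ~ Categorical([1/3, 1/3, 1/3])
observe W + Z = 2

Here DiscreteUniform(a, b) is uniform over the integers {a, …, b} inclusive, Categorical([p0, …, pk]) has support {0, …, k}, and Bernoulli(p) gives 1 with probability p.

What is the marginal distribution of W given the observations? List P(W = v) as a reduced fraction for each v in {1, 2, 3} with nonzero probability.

P(W=1) = 1/2, P(W=2) = 1/2

Enumerate traces; 108 have nonzero weight after conditioning:
  (Y=1, X=0, V=1, W=1, Z=1, U=0) weight 1/756
  (Y=1, X=0, V=1, W=1, Z=1, U=1) weight 1/756
  (Y=1, X=0, V=1, W=1, Z=1, U=2) weight 1/756
  (Y=1, X=0, V=1, W=2, Z=0, U=0) weight 1/756
  (Y=1, X=0, V=1, W=2, Z=0, U=1) weight 1/756
  (Y=1, X=0, V=1, W=2, Z=0, U=2) weight 1/756
  (Y=1, X=0, V=2, W=1, Z=1, U=0) weight 1/756
  (Y=1, X=0, V=2, W=1, Z=1, U=1) weight 1/756
  … 100 more
Group by W:
  weight(W=1) = 1/6
  weight(W=2) = 1/6
Total weight = 1/6 + 1/6 = 1/3
P(W=1 | obs) = 1/6 / 1/3 = 1/2
P(W=2 | obs) = 1/6 / 1/3 = 1/2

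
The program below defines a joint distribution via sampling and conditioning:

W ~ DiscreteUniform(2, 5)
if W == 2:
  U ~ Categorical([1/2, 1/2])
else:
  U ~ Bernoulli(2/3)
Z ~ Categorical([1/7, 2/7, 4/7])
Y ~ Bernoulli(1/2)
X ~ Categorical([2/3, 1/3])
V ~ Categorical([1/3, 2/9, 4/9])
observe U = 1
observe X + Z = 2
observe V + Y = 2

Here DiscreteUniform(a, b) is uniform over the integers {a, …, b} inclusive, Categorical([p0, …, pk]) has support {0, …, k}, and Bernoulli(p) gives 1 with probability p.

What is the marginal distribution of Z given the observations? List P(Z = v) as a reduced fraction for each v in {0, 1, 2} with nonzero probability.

P(Z=1) = 1/5, P(Z=2) = 4/5

Enumerate traces; 16 have nonzero weight after conditioning:
  (W=2, U=1, Z=1, Y=0, X=1, V=2) weight 1/378
  (W=2, U=1, Z=1, Y=1, X=1, V=1) weight 1/756
  (W=2, U=1, Z=2, Y=0, X=0, V=2) weight 2/189
  (W=2, U=1, Z=2, Y=1, X=0, V=1) weight 1/189
  (W=3, U=1, Z=1, Y=0, X=1, V=2) weight 2/567
  (W=3, U=1, Z=1, Y=1, X=1, V=1) weight 1/567
  (W=3, U=1, Z=2, Y=0, X=0, V=2) weight 8/567
  (W=3, U=1, Z=2, Y=1, X=0, V=1) weight 4/567
  … 8 more
Group by Z:
  weight(Z=1) = 5/252
  weight(Z=2) = 5/63
Total weight = 5/252 + 5/63 = 25/252
P(Z=1 | obs) = 5/252 / 25/252 = 1/5
P(Z=2 | obs) = 5/63 / 25/252 = 4/5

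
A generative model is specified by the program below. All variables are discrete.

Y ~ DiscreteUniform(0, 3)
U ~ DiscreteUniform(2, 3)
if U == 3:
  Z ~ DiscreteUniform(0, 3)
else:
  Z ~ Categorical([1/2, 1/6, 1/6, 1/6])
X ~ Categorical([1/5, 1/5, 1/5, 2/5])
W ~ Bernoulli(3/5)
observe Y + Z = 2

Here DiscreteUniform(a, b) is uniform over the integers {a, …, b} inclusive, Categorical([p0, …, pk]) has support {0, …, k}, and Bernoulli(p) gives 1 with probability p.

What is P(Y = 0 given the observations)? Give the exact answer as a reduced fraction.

P(Y = 0 | obs) = 5/19

Enumerate traces; 48 have nonzero weight after conditioning:
  (Y=0, U=2, Z=2, X=0, W=0) weight 1/600
  (Y=0, U=2, Z=2, X=0, W=1) weight 1/400
  (Y=0, U=2, Z=2, X=1, W=0) weight 1/600
  (Y=0, U=2, Z=2, X=1, W=1) weight 1/400
  (Y=0, U=2, Z=2, X=2, W=0) weight 1/600
  (Y=0, U=2, Z=2, X=2, W=1) weight 1/400
  (Y=0, U=2, Z=2, X=3, W=0) weight 1/300
  (Y=0, U=2, Z=2, X=3, W=1) weight 1/200
  (Y=1, U=2, Z=1, X=0, W=0) weight 1/600
  (Y=2, U=2, Z=0, X=0, W=0) weight 1/200
  … 38 more
Group by Y:
  weight(Y=0) = 5/96
  weight(Y=1) = 5/96
  weight(Y=2) = 3/32
Total weight = 5/96 + 5/96 + 3/32 = 19/96
P(Y=0 | obs) = 5/96 / 19/96 = 5/19
P(Y=1 | obs) = 5/96 / 19/96 = 5/19
P(Y=2 | obs) = 3/32 / 19/96 = 9/19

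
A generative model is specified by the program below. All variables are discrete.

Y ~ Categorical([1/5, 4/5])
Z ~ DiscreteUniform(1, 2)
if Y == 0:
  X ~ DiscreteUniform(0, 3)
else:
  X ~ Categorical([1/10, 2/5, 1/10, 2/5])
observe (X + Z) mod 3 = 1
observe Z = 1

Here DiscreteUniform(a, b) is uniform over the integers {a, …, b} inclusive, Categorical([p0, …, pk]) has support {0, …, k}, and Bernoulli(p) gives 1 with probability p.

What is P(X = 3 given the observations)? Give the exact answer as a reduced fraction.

Enumerate traces; 4 have nonzero weight after conditioning:
  (Y=0, Z=1, X=0) weight 1/40
  (Y=0, Z=1, X=3) weight 1/40
  (Y=1, Z=1, X=0) weight 1/25
  (Y=1, Z=1, X=3) weight 4/25
Group by X:
  weight(X=0) = 13/200
  weight(X=3) = 37/200
Total weight = 13/200 + 37/200 = 1/4
P(X=0 | obs) = 13/200 / 1/4 = 13/50
P(X=3 | obs) = 37/200 / 1/4 = 37/50

P(X = 3 | obs) = 37/50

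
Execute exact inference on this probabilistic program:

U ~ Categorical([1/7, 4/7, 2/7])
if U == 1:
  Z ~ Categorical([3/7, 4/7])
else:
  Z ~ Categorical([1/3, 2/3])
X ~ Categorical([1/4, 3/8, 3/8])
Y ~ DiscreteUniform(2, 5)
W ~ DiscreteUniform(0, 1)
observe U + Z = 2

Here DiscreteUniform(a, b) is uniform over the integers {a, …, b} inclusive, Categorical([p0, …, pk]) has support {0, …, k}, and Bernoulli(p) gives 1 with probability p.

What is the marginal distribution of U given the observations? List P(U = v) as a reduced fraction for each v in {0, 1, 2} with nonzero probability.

Enumerate traces; 48 have nonzero weight after conditioning:
  (U=1, Z=1, X=0, Y=2, W=0) weight 1/98
  (U=1, Z=1, X=0, Y=2, W=1) weight 1/98
  (U=1, Z=1, X=0, Y=3, W=0) weight 1/98
  (U=1, Z=1, X=0, Y=3, W=1) weight 1/98
  (U=1, Z=1, X=0, Y=4, W=0) weight 1/98
  (U=1, Z=1, X=0, Y=4, W=1) weight 1/98
  (U=1, Z=1, X=0, Y=5, W=0) weight 1/98
  (U=1, Z=1, X=0, Y=5, W=1) weight 1/98
  (U=2, Z=0, X=0, Y=2, W=0) weight 1/336
  … 39 more
Group by U:
  weight(U=1) = 16/49
  weight(U=2) = 2/21
Total weight = 16/49 + 2/21 = 62/147
P(U=1 | obs) = 16/49 / 62/147 = 24/31
P(U=2 | obs) = 2/21 / 62/147 = 7/31

P(U=1) = 24/31, P(U=2) = 7/31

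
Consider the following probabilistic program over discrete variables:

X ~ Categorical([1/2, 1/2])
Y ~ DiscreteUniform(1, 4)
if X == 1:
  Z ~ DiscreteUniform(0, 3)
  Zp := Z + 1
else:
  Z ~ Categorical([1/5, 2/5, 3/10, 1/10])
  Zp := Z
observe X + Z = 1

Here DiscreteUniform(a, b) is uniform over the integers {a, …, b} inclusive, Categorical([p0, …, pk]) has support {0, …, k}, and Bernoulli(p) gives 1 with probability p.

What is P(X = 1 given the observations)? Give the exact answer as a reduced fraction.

Enumerate traces; 8 have nonzero weight after conditioning:
  (X=0, Y=1, Z=1) weight 1/20
  (X=0, Y=2, Z=1) weight 1/20
  (X=0, Y=3, Z=1) weight 1/20
  (X=0, Y=4, Z=1) weight 1/20
  (X=1, Y=1, Z=0) weight 1/32
  (X=1, Y=2, Z=0) weight 1/32
  (X=1, Y=3, Z=0) weight 1/32
  (X=1, Y=4, Z=0) weight 1/32
Group by X:
  weight(X=0) = 1/5
  weight(X=1) = 1/8
Total weight = 1/5 + 1/8 = 13/40
P(X=0 | obs) = 1/5 / 13/40 = 8/13
P(X=1 | obs) = 1/8 / 13/40 = 5/13

P(X = 1 | obs) = 5/13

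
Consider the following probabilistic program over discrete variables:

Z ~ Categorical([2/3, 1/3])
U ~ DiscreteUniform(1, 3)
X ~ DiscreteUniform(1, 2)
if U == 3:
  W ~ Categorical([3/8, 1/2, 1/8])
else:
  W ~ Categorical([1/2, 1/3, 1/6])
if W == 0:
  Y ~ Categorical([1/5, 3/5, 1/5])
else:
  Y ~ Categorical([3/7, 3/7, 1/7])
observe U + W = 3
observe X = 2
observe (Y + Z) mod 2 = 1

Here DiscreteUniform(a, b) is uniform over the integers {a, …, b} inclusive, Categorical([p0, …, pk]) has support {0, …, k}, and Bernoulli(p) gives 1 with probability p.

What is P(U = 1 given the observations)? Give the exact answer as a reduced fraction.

Enumerate traces; 9 have nonzero weight after conditioning:
  (Z=0, U=1, X=2, W=2, Y=1) weight 1/126
  (Z=0, U=2, X=2, W=1, Y=1) weight 1/63
  (Z=0, U=3, X=2, W=0, Y=1) weight 1/40
  (Z=1, U=1, X=2, W=2, Y=0) weight 1/252
  (Z=1, U=1, X=2, W=2, Y=2) weight 1/756
  (Z=1, U=2, X=2, W=1, Y=0) weight 1/126
  (Z=1, U=2, X=2, W=1, Y=2) weight 1/378
  (Z=1, U=3, X=2, W=0, Y=0) weight 1/240
  … 1 more
Group by U:
  weight(U=1) = 5/378
  weight(U=2) = 5/189
  weight(U=3) = 1/30
Total weight = 5/378 + 5/189 + 1/30 = 23/315
P(U=1 | obs) = 5/378 / 23/315 = 25/138
P(U=2 | obs) = 5/189 / 23/315 = 25/69
P(U=3 | obs) = 1/30 / 23/315 = 21/46

P(U = 1 | obs) = 25/138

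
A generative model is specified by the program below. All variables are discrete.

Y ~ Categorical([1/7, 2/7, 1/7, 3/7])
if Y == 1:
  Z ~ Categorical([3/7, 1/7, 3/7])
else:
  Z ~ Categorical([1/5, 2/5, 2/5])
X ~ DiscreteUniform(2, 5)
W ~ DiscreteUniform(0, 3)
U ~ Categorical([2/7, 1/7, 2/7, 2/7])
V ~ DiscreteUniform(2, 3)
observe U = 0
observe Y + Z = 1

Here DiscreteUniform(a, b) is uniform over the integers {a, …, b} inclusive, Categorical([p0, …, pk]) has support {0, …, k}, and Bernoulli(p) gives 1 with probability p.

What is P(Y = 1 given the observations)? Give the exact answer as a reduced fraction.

Enumerate traces; 64 have nonzero weight after conditioning:
  (Y=0, Z=1, X=2, W=0, U=0, V=2) weight 1/1960
  (Y=0, Z=1, X=2, W=0, U=0, V=3) weight 1/1960
  (Y=0, Z=1, X=2, W=1, U=0, V=2) weight 1/1960
  (Y=0, Z=1, X=2, W=1, U=0, V=3) weight 1/1960
  (Y=0, Z=1, X=2, W=2, U=0, V=2) weight 1/1960
  (Y=0, Z=1, X=2, W=2, U=0, V=3) weight 1/1960
  (Y=0, Z=1, X=2, W=3, U=0, V=2) weight 1/1960
  (Y=0, Z=1, X=2, W=3, U=0, V=3) weight 1/1960
  (Y=1, Z=0, X=2, W=0, U=0, V=2) weight 3/2744
  … 55 more
Group by Y:
  weight(Y=0) = 4/245
  weight(Y=1) = 12/343
Total weight = 4/245 + 12/343 = 88/1715
P(Y=0 | obs) = 4/245 / 88/1715 = 7/22
P(Y=1 | obs) = 12/343 / 88/1715 = 15/22

P(Y = 1 | obs) = 15/22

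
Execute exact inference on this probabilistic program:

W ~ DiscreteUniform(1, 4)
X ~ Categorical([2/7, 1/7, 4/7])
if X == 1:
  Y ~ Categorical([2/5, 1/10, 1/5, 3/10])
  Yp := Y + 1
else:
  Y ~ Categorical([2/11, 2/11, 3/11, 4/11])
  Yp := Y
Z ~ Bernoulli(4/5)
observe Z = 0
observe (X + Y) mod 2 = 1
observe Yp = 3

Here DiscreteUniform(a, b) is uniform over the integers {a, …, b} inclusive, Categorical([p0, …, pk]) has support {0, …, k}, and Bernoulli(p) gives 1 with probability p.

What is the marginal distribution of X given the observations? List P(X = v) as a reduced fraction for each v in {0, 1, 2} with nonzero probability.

P(X=0) = 40/131, P(X=1) = 11/131, P(X=2) = 80/131

Enumerate traces; 12 have nonzero weight after conditioning:
  (W=1, X=0, Y=3, Z=0) weight 2/385
  (W=1, X=1, Y=2, Z=0) weight 1/700
  (W=1, X=2, Y=3, Z=0) weight 4/385
  (W=2, X=0, Y=3, Z=0) weight 2/385
  (W=2, X=1, Y=2, Z=0) weight 1/700
  (W=2, X=2, Y=3, Z=0) weight 4/385
  (W=3, X=0, Y=3, Z=0) weight 2/385
  (W=3, X=1, Y=2, Z=0) weight 1/700
  … 4 more
Group by X:
  weight(X=0) = 8/385
  weight(X=1) = 1/175
  weight(X=2) = 16/385
Total weight = 8/385 + 1/175 + 16/385 = 131/1925
P(X=0 | obs) = 8/385 / 131/1925 = 40/131
P(X=1 | obs) = 1/175 / 131/1925 = 11/131
P(X=2 | obs) = 16/385 / 131/1925 = 80/131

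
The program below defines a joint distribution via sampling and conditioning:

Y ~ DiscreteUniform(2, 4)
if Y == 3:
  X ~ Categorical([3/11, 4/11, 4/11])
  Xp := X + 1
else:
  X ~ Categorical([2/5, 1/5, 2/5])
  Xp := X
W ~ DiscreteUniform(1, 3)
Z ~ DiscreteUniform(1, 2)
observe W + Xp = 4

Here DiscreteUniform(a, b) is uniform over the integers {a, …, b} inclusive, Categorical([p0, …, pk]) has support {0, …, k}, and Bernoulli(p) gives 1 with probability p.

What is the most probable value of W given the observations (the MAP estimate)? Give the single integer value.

Enumerate traces; 14 have nonzero weight after conditioning:
  (Y=2, X=1, W=3, Z=1) weight 1/90
  (Y=2, X=1, W=3, Z=2) weight 1/90
  (Y=2, X=2, W=2, Z=1) weight 1/45
  (Y=2, X=2, W=2, Z=2) weight 1/45
  (Y=3, X=0, W=3, Z=1) weight 1/66
  (Y=3, X=0, W=3, Z=2) weight 1/66
  (Y=3, X=1, W=2, Z=1) weight 2/99
  (Y=3, X=1, W=2, Z=2) weight 2/99
  (Y=3, X=2, W=1, Z=1) weight 2/99
  … 5 more
Group by W:
  weight(W=1) = 4/99
  weight(W=2) = 64/495
  weight(W=3) = 37/495
Total weight = 4/99 + 64/495 + 37/495 = 11/45
P(W=1 | obs) = 4/99 / 11/45 = 20/121
P(W=2 | obs) = 64/495 / 11/45 = 64/121
P(W=3 | obs) = 37/495 / 11/45 = 37/121
argmax = 2

argmax_v P(W = v | obs) = 2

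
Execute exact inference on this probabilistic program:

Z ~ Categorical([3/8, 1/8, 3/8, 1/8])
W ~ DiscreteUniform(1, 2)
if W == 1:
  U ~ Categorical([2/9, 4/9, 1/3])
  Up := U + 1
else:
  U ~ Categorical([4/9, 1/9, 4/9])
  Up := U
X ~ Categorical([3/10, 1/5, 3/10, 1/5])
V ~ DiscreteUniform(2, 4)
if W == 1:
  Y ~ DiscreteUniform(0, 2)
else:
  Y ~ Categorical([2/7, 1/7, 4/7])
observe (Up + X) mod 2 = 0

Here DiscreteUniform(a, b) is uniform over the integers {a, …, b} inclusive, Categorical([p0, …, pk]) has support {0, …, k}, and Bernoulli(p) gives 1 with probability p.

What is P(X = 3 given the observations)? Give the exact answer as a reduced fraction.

Enumerate traces; 432 have nonzero weight after conditioning:
  (Z=0, W=1, U=0, X=1, V=2, Y=0) weight 1/1080
  (Z=0, W=1, U=0, X=1, V=2, Y=1) weight 1/1080
  (Z=0, W=1, U=0, X=1, V=2, Y=2) weight 1/1080
  (Z=0, W=1, U=0, X=1, V=3, Y=0) weight 1/1080
  (Z=0, W=1, U=0, X=1, V=3, Y=1) weight 1/1080
  (Z=0, W=1, U=0, X=1, V=3, Y=2) weight 1/1080
  (Z=0, W=1, U=0, X=1, V=4, Y=0) weight 1/1080
  (Z=0, W=1, U=0, X=1, V=4, Y=1) weight 1/1080
  (Z=0, W=1, U=0, X=3, V=2, Y=0) weight 1/1080
  (Z=0, W=1, U=1, X=0, V=2, Y=0) weight 1/360
  … 422 more
Group by X:
  weight(X=0) = 1/5
  weight(X=1) = 1/15
  weight(X=2) = 1/5
  weight(X=3) = 1/15
Total weight = 1/5 + 1/15 + 1/5 + 1/15 = 8/15
P(X=0 | obs) = 1/5 / 8/15 = 3/8
P(X=1 | obs) = 1/15 / 8/15 = 1/8
P(X=2 | obs) = 1/5 / 8/15 = 3/8
P(X=3 | obs) = 1/15 / 8/15 = 1/8

P(X = 3 | obs) = 1/8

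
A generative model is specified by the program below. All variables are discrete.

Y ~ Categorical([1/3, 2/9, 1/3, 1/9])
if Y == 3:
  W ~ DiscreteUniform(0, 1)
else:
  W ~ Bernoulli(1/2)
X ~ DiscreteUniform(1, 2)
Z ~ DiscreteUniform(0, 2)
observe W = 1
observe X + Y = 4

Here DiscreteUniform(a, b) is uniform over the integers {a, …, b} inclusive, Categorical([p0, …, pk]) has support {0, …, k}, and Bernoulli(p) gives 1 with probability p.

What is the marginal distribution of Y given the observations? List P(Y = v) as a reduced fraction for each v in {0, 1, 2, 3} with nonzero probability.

P(Y=2) = 3/4, P(Y=3) = 1/4

Enumerate traces; 6 have nonzero weight after conditioning:
  (Y=2, W=1, X=2, Z=0) weight 1/36
  (Y=2, W=1, X=2, Z=1) weight 1/36
  (Y=2, W=1, X=2, Z=2) weight 1/36
  (Y=3, W=1, X=1, Z=0) weight 1/108
  (Y=3, W=1, X=1, Z=1) weight 1/108
  (Y=3, W=1, X=1, Z=2) weight 1/108
Group by Y:
  weight(Y=2) = 1/12
  weight(Y=3) = 1/36
Total weight = 1/12 + 1/36 = 1/9
P(Y=2 | obs) = 1/12 / 1/9 = 3/4
P(Y=3 | obs) = 1/36 / 1/9 = 1/4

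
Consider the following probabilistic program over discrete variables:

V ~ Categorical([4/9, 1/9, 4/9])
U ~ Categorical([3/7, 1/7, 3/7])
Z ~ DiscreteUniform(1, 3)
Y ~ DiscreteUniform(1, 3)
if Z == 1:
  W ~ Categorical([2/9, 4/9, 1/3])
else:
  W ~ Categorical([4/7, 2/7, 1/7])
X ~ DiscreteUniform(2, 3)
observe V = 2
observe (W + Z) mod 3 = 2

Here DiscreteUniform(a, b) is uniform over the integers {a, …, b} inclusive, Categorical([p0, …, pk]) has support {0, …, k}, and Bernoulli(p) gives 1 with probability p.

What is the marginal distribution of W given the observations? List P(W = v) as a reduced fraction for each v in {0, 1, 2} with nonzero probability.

P(W=0) = 36/73, P(W=1) = 28/73, P(W=2) = 9/73

Enumerate traces; 54 have nonzero weight after conditioning:
  (V=2, U=0, Z=1, Y=1, W=1, X=2) weight 8/1701
  (V=2, U=0, Z=1, Y=1, W=1, X=3) weight 8/1701
  (V=2, U=0, Z=1, Y=2, W=1, X=2) weight 8/1701
  (V=2, U=0, Z=1, Y=2, W=1, X=3) weight 8/1701
  (V=2, U=0, Z=1, Y=3, W=1, X=2) weight 8/1701
  (V=2, U=0, Z=1, Y=3, W=1, X=3) weight 8/1701
  (V=2, U=0, Z=2, Y=1, W=0, X=2) weight 8/1323
  (V=2, U=0, Z=2, Y=1, W=0, X=3) weight 8/1323
  (V=2, U=0, Z=3, Y=1, W=2, X=2) weight 2/1323
  … 45 more
Group by W:
  weight(W=0) = 16/189
  weight(W=1) = 16/243
  weight(W=2) = 4/189
Total weight = 16/189 + 16/243 + 4/189 = 292/1701
P(W=0 | obs) = 16/189 / 292/1701 = 36/73
P(W=1 | obs) = 16/243 / 292/1701 = 28/73
P(W=2 | obs) = 4/189 / 292/1701 = 9/73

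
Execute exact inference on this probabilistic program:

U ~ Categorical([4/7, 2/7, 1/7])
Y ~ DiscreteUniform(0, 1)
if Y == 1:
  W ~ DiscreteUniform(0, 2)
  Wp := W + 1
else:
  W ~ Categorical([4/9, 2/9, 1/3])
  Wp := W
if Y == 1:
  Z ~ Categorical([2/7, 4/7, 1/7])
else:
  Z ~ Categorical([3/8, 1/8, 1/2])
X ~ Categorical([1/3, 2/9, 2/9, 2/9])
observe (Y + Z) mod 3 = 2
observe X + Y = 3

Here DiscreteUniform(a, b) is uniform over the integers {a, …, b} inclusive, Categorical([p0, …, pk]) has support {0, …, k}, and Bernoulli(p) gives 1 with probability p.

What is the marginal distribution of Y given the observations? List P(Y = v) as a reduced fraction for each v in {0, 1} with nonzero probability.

Enumerate traces; 18 have nonzero weight after conditioning:
  (U=0, Y=0, W=0, Z=2, X=3) weight 8/567
  (U=0, Y=0, W=1, Z=2, X=3) weight 4/567
  (U=0, Y=0, W=2, Z=2, X=3) weight 2/189
  (U=0, Y=1, W=0, Z=1, X=2) weight 16/1323
  (U=0, Y=1, W=1, Z=1, X=2) weight 16/1323
  (U=0, Y=1, W=2, Z=1, X=2) weight 16/1323
  (U=1, Y=0, W=0, Z=2, X=3) weight 4/567
  (U=1, Y=0, W=1, Z=2, X=3) weight 2/567
  … 10 more
Group by Y:
  weight(Y=0) = 1/18
  weight(Y=1) = 4/63
Total weight = 1/18 + 4/63 = 5/42
P(Y=0 | obs) = 1/18 / 5/42 = 7/15
P(Y=1 | obs) = 4/63 / 5/42 = 8/15

P(Y=0) = 7/15, P(Y=1) = 8/15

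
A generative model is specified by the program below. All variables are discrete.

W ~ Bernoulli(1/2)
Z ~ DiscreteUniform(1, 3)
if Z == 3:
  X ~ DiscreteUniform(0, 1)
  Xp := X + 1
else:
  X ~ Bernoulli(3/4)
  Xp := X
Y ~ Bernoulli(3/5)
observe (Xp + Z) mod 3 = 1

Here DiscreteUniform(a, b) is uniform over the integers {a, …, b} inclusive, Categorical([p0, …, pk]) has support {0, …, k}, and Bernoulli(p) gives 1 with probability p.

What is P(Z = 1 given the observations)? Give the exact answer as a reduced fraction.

Enumerate traces; 8 have nonzero weight after conditioning:
  (W=0, Z=1, X=0, Y=0) weight 1/60
  (W=0, Z=1, X=0, Y=1) weight 1/40
  (W=0, Z=3, X=0, Y=0) weight 1/30
  (W=0, Z=3, X=0, Y=1) weight 1/20
  (W=1, Z=1, X=0, Y=0) weight 1/60
  (W=1, Z=1, X=0, Y=1) weight 1/40
  (W=1, Z=3, X=0, Y=0) weight 1/30
  (W=1, Z=3, X=0, Y=1) weight 1/20
Group by Z:
  weight(Z=1) = 1/12
  weight(Z=3) = 1/6
Total weight = 1/12 + 1/6 = 1/4
P(Z=1 | obs) = 1/12 / 1/4 = 1/3
P(Z=3 | obs) = 1/6 / 1/4 = 2/3

P(Z = 1 | obs) = 1/3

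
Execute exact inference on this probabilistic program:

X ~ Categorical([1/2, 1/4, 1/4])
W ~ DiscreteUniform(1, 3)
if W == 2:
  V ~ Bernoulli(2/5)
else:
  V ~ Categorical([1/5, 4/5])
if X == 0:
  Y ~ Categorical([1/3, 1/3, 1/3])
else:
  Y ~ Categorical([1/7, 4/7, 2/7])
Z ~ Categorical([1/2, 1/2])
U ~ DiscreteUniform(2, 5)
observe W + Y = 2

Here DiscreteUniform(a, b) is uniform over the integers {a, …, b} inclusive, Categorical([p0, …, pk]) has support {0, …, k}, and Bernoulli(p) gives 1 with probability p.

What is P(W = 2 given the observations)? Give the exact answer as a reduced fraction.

Enumerate traces; 96 have nonzero weight after conditioning:
  (X=0, W=1, V=0, Y=1, Z=0, U=2) weight 1/720
  (X=0, W=1, V=0, Y=1, Z=0, U=3) weight 1/720
  (X=0, W=1, V=0, Y=1, Z=0, U=4) weight 1/720
  (X=0, W=1, V=0, Y=1, Z=0, U=5) weight 1/720
  (X=0, W=1, V=0, Y=1, Z=1, U=2) weight 1/720
  (X=0, W=1, V=0, Y=1, Z=1, U=3) weight 1/720
  (X=0, W=1, V=0, Y=1, Z=1, U=4) weight 1/720
  (X=0, W=1, V=0, Y=1, Z=1, U=5) weight 1/720
  (X=0, W=2, V=0, Y=0, Z=0, U=2) weight 1/240
  … 87 more
Group by W:
  weight(W=1) = 19/126
  weight(W=2) = 5/63
Total weight = 19/126 + 5/63 = 29/126
P(W=1 | obs) = 19/126 / 29/126 = 19/29
P(W=2 | obs) = 5/63 / 29/126 = 10/29

P(W = 2 | obs) = 10/29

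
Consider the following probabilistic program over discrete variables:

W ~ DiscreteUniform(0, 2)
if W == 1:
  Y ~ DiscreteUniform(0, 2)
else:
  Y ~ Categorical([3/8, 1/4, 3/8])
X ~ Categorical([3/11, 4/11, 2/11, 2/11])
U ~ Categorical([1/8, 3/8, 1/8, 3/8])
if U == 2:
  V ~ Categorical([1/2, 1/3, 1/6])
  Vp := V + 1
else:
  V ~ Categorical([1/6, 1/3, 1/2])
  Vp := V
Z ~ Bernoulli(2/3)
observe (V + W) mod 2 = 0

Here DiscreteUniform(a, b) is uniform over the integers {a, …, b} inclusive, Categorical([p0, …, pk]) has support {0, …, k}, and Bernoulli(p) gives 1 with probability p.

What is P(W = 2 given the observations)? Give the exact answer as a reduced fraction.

Enumerate traces; 480 have nonzero weight after conditioning:
  (W=0, Y=0, X=0, U=0, V=0, Z=0) weight 1/4224
  (W=0, Y=0, X=0, U=0, V=0, Z=1) weight 1/2112
  (W=0, Y=0, X=0, U=0, V=2, Z=0) weight 1/1408
  (W=0, Y=0, X=0, U=0, V=2, Z=1) weight 1/704
  (W=0, Y=0, X=0, U=1, V=0, Z=0) weight 1/1408
  (W=0, Y=0, X=0, U=1, V=0, Z=1) weight 1/704
  (W=0, Y=0, X=0, U=1, V=2, Z=0) weight 3/1408
  (W=0, Y=0, X=0, U=1, V=2, Z=1) weight 3/704
  (W=1, Y=0, X=0, U=0, V=1, Z=0) weight 1/2376
  (W=2, Y=0, X=0, U=0, V=0, Z=0) weight 1/4224
  … 470 more
Group by W:
  weight(W=0) = 2/9
  weight(W=1) = 1/9
  weight(W=2) = 2/9
Total weight = 2/9 + 1/9 + 2/9 = 5/9
P(W=0 | obs) = 2/9 / 5/9 = 2/5
P(W=1 | obs) = 1/9 / 5/9 = 1/5
P(W=2 | obs) = 2/9 / 5/9 = 2/5

P(W = 2 | obs) = 2/5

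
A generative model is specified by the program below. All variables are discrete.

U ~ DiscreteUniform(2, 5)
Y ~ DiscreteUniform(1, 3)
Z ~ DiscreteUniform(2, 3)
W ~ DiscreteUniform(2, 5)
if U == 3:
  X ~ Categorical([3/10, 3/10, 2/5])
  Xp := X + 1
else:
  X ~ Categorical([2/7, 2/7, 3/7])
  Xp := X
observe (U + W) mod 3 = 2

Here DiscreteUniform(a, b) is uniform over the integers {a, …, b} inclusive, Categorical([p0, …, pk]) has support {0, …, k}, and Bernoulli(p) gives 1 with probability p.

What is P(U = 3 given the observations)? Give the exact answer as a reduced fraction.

Enumerate traces; 90 have nonzero weight after conditioning:
  (U=2, Y=1, Z=2, W=3, X=0) weight 1/336
  (U=2, Y=1, Z=2, W=3, X=1) weight 1/336
  (U=2, Y=1, Z=2, W=3, X=2) weight 1/224
  (U=2, Y=1, Z=3, W=3, X=0) weight 1/336
  (U=2, Y=1, Z=3, W=3, X=1) weight 1/336
  (U=2, Y=1, Z=3, W=3, X=2) weight 1/224
  (U=2, Y=2, Z=2, W=3, X=0) weight 1/336
  (U=2, Y=2, Z=2, W=3, X=1) weight 1/336
  (U=3, Y=1, Z=2, W=2, X=0) weight 1/320
  (U=4, Y=1, Z=2, W=4, X=0) weight 1/336
  … 80 more
Group by U:
  weight(U=2) = 1/16
  weight(U=3) = 1/8
  weight(U=4) = 1/16
  weight(U=5) = 1/16
Total weight = 1/16 + 1/8 + 1/16 + 1/16 = 5/16
P(U=2 | obs) = 1/16 / 5/16 = 1/5
P(U=3 | obs) = 1/8 / 5/16 = 2/5
P(U=4 | obs) = 1/16 / 5/16 = 1/5
P(U=5 | obs) = 1/16 / 5/16 = 1/5

P(U = 3 | obs) = 2/5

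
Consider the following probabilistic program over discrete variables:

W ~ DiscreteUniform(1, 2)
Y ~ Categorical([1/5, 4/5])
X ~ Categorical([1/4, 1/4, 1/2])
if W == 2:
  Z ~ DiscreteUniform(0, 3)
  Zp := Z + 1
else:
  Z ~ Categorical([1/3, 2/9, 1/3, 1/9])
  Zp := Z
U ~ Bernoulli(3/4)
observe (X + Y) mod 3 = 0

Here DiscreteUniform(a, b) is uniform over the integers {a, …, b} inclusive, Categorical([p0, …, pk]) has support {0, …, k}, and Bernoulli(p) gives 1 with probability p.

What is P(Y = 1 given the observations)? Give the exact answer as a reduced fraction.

P(Y = 1 | obs) = 8/9

Enumerate traces; 32 have nonzero weight after conditioning:
  (W=1, Y=0, X=0, Z=0, U=0) weight 1/480
  (W=1, Y=0, X=0, Z=0, U=1) weight 1/160
  (W=1, Y=0, X=0, Z=1, U=0) weight 1/720
  (W=1, Y=0, X=0, Z=1, U=1) weight 1/240
  (W=1, Y=0, X=0, Z=2, U=0) weight 1/480
  (W=1, Y=0, X=0, Z=2, U=1) weight 1/160
  (W=1, Y=0, X=0, Z=3, U=0) weight 1/1440
  (W=1, Y=0, X=0, Z=3, U=1) weight 1/480
  (W=1, Y=1, X=2, Z=0, U=0) weight 1/60
  … 23 more
Group by Y:
  weight(Y=0) = 1/20
  weight(Y=1) = 2/5
Total weight = 1/20 + 2/5 = 9/20
P(Y=0 | obs) = 1/20 / 9/20 = 1/9
P(Y=1 | obs) = 2/5 / 9/20 = 8/9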